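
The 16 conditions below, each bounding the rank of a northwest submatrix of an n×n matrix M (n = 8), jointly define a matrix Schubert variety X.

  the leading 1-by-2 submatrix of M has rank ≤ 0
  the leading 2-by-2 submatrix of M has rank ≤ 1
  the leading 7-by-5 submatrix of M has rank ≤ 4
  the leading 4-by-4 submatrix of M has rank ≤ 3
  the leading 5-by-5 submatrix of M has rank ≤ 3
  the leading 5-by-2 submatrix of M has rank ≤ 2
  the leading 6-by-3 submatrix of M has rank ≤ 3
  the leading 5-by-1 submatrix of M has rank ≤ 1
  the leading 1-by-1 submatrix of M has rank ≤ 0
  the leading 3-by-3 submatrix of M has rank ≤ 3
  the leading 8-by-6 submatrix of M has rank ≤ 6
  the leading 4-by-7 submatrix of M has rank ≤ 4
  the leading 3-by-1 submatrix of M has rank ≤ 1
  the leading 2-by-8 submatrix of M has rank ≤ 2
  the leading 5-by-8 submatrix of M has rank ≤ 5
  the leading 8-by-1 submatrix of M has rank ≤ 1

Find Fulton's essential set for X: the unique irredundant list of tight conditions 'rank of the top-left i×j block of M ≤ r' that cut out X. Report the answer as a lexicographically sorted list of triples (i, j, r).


Recovering R(i,j) via the rank-extension bound from the 16 conditions:

  R[1]: 0 0 1 1 1 1 1 1
  R[2]: 1 1 2 2 2 2 2 2
  R[3]: 1 2 3 3 3 3 3 3
  R[4]: 1 2 3 3 3 4 4 4
  R[5]: 1 2 3 3 3 4 5 5
  R[6]: 1 2 3 4 4 5 6 6
  R[7]: 1 2 3 4 4 5 6 7
  R[8]: 1 2 3 4 5 6 7 8

reading off 1-entries of Δ²R: w = (3, 1, 2, 6, 7, 4, 8, 5).

Rothe diagram D(w) (7 cells), 3 SE-corners (essential conditions):

[(1, 2, 0), (5, 5, 3), (7, 5, 4)]


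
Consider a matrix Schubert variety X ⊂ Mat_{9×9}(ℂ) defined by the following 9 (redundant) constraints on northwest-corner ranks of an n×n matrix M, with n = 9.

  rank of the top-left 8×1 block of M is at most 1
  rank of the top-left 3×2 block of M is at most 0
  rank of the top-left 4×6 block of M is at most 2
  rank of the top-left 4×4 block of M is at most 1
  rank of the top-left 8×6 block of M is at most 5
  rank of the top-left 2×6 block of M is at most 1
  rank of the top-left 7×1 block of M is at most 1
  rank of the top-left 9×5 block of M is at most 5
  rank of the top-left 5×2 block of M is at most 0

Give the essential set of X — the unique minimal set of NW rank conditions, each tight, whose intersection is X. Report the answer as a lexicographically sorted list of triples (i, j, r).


Rank table r_w(9×9) implied by the 9 constraints:

  i=1: 0, 0, 1, 1, 1, 1, 1, 1, 1
  i=2: 0, 0, 1, 1, 1, 1, 2, 2, 2
  i=3: 0, 0, 1, 1, 2, 2, 3, 3, 3
  i=4: 0, 0, 1, 1, 2, 2, 3, 4, 4
  i=5: 0, 0, 1, 2, 3, 3, 4, 5, 5
  i=6: 1, 1, 2, 3, 4, 4, 5, 6, 6
  i=7: 1, 2, 3, 4, 5, 5, 6, 7, 7
  i=8: 1, 2, 3, 4, 5, 5, 6, 7, 8
  i=9: 1, 2, 3, 4, 5, 6, 7, 8, 9

so w = (3, 7, 5, 8, 4, 1, 2, 9, 6).

5 SE-corners of the 17-cell Rothe diagram give Ess(w):

[(2, 6, 1), (4, 4, 1), (4, 6, 2), (5, 2, 0), (8, 6, 5)]


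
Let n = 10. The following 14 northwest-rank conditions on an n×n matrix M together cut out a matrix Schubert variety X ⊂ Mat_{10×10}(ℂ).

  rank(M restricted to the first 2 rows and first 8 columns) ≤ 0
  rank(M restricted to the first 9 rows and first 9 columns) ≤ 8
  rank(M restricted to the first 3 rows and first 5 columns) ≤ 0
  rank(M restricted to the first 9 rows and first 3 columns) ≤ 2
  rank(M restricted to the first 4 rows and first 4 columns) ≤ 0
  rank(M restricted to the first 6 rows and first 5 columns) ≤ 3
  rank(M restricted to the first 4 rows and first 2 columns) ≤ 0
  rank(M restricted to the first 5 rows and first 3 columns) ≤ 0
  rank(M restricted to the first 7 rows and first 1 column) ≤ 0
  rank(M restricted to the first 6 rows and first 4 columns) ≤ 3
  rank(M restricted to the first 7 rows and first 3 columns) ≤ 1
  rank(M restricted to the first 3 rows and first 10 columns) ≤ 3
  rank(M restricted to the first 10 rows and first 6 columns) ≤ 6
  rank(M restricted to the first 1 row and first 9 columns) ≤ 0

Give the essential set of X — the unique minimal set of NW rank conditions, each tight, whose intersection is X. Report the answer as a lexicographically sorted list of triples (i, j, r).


Propagating the 14 rank bounds to every northwest block:

  0 | 0 | 0 | 0 | 0 | 0 | 0 | 0 | 0 | 1
  0 | 0 | 0 | 0 | 0 | 0 | 0 | 0 | 1 | 2
  0 | 0 | 0 | 0 | 0 | 1 | 1 | 1 | 2 | 3
  0 | 0 | 0 | 0 | 1 | 2 | 2 | 2 | 3 | 4
  0 | 0 | 0 | 1 | 2 | 3 | 3 | 3 | 4 | 5
  0 | 1 | 1 | 2 | 3 | 4 | 4 | 4 | 5 | 6
  0 | 1 | 1 | 2 | 3 | 4 | 5 | 5 | 6 | 7
  1 | 2 | 2 | 3 | 4 | 5 | 6 | 6 | 7 | 8
  1 | 2 | 2 | 3 | 4 | 5 | 6 | 7 | 8 | 9
  1 | 2 | 3 | 4 | 5 | 6 | 7 | 8 | 9 | 10

so w = (10, 9, 6, 5, 4, 2, 7, 1, 8, 3).

Rothe diagram D(w) (33 cells), 8 SE-corners (essential conditions):

[(1, 9, 0), (2, 8, 0), (3, 5, 0), (4, 4, 0), (5, 3, 0), (7, 1, 0), (7, 3, 1), (9, 3, 2)]


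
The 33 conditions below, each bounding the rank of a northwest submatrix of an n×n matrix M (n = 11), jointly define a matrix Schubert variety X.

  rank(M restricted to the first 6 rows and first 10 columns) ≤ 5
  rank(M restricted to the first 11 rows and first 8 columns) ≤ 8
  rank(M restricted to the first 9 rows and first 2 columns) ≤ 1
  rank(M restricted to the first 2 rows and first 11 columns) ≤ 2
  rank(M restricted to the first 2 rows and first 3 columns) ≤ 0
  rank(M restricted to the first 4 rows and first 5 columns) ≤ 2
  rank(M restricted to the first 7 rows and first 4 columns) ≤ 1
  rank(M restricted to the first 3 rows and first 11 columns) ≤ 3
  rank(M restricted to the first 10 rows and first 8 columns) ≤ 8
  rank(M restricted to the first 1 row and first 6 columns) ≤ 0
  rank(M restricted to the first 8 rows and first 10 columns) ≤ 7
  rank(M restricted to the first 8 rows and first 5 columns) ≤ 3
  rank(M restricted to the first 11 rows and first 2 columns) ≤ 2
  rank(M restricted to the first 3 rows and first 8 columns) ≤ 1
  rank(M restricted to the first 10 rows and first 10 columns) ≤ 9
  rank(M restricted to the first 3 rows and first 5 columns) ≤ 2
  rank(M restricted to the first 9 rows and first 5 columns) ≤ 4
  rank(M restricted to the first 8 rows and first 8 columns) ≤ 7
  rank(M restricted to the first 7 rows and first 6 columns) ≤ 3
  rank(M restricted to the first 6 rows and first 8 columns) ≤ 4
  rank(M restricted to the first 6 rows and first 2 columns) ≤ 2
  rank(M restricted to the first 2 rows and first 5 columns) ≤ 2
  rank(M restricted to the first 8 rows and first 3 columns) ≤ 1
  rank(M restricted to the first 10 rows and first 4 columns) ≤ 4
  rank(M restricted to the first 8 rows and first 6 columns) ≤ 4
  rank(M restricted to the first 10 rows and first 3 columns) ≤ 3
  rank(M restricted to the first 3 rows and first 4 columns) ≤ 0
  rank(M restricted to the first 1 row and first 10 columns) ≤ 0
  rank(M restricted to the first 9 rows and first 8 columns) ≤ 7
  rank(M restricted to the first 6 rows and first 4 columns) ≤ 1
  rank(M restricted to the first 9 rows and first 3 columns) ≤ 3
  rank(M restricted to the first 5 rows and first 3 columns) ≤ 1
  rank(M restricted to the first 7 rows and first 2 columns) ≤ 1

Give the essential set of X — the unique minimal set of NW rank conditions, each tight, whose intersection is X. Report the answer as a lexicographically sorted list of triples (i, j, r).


Computing R[i][j] = min implied NW-rank bound (n=11, 33 conditions):

  i=1: 0 | 0 | 0 | 0 | 0 | 0 | 0 | 0 | 0 | 0 | 1
  i=2: 0 | 0 | 0 | 0 | 1 | 1 | 1 | 1 | 1 | 1 | 2
  i=3: 0 | 0 | 0 | 0 | 1 | 1 | 1 | 1 | 2 | 2 | 3
  i=4: 1 | 1 | 1 | 1 | 2 | 2 | 2 | 2 | 3 | 3 | 4
  i=5: 1 | 1 | 1 | 1 | 2 | 3 | 3 | 3 | 4 | 4 | 5
  i=6: 1 | 1 | 1 | 1 | 2 | 3 | 4 | 4 | 5 | 5 | 6
  i=7: 1 | 1 | 1 | 1 | 2 | 3 | 4 | 5 | 6 | 6 | 7
  i=8: 1 | 1 | 1 | 2 | 3 | 4 | 5 | 6 | 7 | 7 | 8
  i=9: 1 | 1 | 2 | 3 | 4 | 5 | 6 | 7 | 8 | 8 | 9
  i=10: 1 | 2 | 3 | 4 | 5 | 6 | 7 | 8 | 9 | 9 | 10
  i=11: 1 | 2 | 3 | 4 | 5 | 6 | 7 | 8 | 9 | 10 | 11

hence w(1..11) = (11, 5, 9, 1, 6, 7, 8, 4, 3, 2, 10).

6 SE-corners of the 33-cell Rothe diagram give Ess(w):

[(1, 10, 0), (3, 4, 0), (3, 8, 1), (7, 4, 1), (8, 3, 1), (9, 2, 1)]


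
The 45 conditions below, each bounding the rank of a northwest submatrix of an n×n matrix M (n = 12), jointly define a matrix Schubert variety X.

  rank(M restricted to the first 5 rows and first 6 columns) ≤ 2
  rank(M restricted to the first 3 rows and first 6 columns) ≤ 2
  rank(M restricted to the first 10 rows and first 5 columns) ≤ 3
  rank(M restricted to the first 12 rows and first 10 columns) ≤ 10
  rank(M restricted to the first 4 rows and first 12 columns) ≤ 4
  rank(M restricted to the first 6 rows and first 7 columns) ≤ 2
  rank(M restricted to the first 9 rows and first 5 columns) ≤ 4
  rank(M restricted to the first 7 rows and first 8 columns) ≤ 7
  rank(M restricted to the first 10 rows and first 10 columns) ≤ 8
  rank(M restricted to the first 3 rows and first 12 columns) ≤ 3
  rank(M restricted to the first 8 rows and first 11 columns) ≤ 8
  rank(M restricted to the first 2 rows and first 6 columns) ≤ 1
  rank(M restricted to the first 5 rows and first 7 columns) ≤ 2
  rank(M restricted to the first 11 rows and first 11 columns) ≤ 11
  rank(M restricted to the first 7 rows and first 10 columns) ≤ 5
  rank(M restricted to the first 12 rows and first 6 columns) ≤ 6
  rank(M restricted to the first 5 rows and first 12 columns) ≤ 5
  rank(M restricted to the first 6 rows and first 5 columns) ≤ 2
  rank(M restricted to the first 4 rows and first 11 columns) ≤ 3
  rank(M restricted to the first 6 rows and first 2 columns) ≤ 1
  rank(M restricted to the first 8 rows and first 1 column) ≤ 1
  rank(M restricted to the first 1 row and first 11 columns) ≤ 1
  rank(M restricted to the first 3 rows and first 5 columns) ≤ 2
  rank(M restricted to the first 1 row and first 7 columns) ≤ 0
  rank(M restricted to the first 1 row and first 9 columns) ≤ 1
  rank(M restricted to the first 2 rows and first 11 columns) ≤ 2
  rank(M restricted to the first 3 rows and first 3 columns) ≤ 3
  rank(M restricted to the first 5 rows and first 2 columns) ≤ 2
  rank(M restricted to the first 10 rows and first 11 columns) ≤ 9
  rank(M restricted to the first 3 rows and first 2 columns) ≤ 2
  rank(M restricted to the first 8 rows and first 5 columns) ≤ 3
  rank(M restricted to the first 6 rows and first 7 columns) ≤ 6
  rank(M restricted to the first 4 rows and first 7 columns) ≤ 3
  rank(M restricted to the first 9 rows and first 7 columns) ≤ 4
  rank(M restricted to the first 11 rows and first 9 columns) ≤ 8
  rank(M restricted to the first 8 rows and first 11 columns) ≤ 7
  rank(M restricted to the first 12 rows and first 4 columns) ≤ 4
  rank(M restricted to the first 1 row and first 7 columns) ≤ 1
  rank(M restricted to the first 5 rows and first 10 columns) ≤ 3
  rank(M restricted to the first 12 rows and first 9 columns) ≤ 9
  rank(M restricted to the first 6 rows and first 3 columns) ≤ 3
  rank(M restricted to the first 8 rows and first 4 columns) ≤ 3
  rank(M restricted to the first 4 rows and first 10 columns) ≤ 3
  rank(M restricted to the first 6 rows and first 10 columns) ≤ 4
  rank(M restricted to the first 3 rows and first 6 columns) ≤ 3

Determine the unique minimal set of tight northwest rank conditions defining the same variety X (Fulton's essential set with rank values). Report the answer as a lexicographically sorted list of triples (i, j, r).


Computing R[i][j] = min implied NW-rank bound (n=12, 45 conditions):

  R[1]: 0  0  0  0  0  0  0  1  1  1  1  1
  R[2]: 1  1  1  1  1  1  1  2  2  2  2  2
  R[3]: 1  1  2  2  2  2  2  3  3  3  3  3
  R[4]: 1  1  2  2  2  2  2  3  3  3  3  4
  R[5]: 1  1  2  2  2  2  2  3  3  3  4  5
  R[6]: 1  1  2  2  2  2  2  3  4  4  5  6
  R[7]: 1  2  3  3  3  3  3  4  5  5  6  7
  R[8]: 1  2  3  3  3  4  4  5  6  6  7  8
  R[9]: 1  2  3  3  3  4  4  5  6  7  8  9
  R[10]: 1  2  3  3  3  4  5  6  7  8  9  10
  R[11]: 1  2  3  4  4  5  6  7  8  9  10  11
  R[12]: 1  2  3  4  5  6  7  8  9  10  11  12

the unique w with this rank table is (8, 1, 3, 12, 11, 9, 2, 6, 10, 7, 4, 5).

Rothe diagram D(w) (35 cells), 7 SE-corners (essential conditions):

[(1, 7, 0), (4, 11, 3), (5, 10, 3), (6, 2, 1), (6, 7, 2), (9, 7, 4), (10, 5, 3)]


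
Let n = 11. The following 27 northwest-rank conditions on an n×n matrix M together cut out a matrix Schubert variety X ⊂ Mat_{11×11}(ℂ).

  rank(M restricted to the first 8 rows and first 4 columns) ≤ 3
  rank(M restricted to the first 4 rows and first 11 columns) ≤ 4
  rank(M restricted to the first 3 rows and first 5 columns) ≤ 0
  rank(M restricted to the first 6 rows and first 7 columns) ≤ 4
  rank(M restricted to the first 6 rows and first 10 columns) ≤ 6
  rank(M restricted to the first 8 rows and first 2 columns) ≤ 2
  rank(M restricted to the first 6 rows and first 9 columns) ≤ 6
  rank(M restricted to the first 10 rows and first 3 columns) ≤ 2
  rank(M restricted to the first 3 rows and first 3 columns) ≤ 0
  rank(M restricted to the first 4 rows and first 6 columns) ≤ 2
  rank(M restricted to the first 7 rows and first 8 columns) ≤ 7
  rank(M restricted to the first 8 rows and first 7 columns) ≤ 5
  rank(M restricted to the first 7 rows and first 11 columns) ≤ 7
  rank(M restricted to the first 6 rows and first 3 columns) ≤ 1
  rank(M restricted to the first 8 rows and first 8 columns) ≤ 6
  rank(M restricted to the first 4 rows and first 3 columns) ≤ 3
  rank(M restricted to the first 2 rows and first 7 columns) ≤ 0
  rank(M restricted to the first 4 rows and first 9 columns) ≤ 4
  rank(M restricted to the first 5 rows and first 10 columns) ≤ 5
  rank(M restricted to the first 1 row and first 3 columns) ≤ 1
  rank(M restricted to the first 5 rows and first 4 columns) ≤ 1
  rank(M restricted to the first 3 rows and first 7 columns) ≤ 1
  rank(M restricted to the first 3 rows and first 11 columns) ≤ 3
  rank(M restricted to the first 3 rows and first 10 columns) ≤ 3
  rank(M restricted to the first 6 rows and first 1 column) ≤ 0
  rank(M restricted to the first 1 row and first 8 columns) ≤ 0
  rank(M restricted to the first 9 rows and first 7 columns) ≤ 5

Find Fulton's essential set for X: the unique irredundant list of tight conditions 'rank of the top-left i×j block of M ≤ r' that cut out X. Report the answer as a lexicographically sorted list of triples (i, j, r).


Recovering R(i,j) via the rank-extension bound from the 27 conditions:

  R[1]: 0, 0, 0, 0, 0, 0, 0, 0, 1, 1, 1
  R[2]: 0, 0, 0, 0, 0, 0, 0, 1, 2, 2, 2
  R[3]: 0, 0, 0, 0, 0, 1, 1, 2, 3, 3, 3
  R[4]: 0, 1, 1, 1, 1, 2, 2, 3, 4, 4, 4
  R[5]: 0, 1, 1, 1, 2, 3, 3, 4, 5, 5, 5
  R[6]: 0, 1, 1, 2, 3, 4, 4, 5, 6, 6, 6
  R[7]: 1, 2, 2, 3, 4, 5, 5, 6, 7, 7, 7
  R[8]: 1, 2, 2, 3, 4, 5, 5, 6, 7, 8, 8
  R[9]: 1, 2, 2, 3, 4, 5, 5, 6, 7, 8, 9
  R[10]: 1, 2, 2, 3, 4, 5, 6, 7, 8, 9, 10
  R[11]: 1, 2, 3, 4, 5, 6, 7, 8, 9, 10, 11

so w = (9, 8, 6, 2, 5, 4, 1, 10, 11, 7, 3).

Rothe diagram D(w) (31 cells), 8 SE-corners (essential conditions):

[(1, 8, 0), (2, 7, 0), (3, 5, 0), (5, 4, 1), (6, 1, 0), (6, 3, 1), (9, 7, 5), (10, 3, 2)]


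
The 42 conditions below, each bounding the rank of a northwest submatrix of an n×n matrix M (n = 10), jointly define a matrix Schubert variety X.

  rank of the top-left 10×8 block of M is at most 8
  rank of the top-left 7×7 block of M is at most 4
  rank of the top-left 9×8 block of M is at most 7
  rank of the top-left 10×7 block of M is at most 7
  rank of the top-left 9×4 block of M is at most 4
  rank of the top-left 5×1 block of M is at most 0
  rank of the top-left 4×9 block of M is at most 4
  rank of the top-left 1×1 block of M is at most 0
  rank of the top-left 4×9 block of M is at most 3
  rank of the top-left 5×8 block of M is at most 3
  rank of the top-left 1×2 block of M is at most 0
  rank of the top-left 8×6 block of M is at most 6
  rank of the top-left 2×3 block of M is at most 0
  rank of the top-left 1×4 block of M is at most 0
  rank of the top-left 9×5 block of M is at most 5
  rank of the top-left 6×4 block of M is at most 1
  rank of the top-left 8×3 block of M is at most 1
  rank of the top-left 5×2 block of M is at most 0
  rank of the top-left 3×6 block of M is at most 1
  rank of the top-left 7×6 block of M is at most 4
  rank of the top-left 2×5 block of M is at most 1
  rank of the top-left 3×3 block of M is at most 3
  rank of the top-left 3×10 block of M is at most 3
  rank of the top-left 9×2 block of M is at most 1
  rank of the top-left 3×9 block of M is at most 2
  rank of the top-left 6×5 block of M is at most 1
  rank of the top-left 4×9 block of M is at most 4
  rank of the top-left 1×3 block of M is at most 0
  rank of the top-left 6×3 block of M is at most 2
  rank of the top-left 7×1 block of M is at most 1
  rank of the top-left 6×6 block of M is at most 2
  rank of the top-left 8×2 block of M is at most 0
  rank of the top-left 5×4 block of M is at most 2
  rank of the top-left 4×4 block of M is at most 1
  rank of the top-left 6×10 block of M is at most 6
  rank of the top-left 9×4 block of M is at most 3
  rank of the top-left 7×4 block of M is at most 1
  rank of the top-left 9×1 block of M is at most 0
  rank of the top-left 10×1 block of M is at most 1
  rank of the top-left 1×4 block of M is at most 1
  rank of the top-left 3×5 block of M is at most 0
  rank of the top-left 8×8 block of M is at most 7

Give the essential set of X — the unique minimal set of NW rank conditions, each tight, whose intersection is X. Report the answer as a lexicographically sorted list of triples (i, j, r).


Recovering R(i,j) via the rank-extension bound from the 42 conditions:

  i=1: 0, 0, 0, 0, 0, 1, 1, 1, 1, 1
  i=2: 0, 0, 0, 0, 0, 1, 2, 2, 2, 2
  i=3: 0, 0, 0, 0, 0, 1, 2, 2, 2, 3
  i=4: 0, 0, 1, 1, 1, 2, 3, 3, 3, 4
  i=5: 0, 0, 1, 1, 1, 2, 3, 3, 4, 5
  i=6: 0, 0, 1, 1, 1, 2, 3, 4, 5, 6
  i=7: 0, 0, 1, 1, 2, 3, 4, 5, 6, 7
  i=8: 0, 0, 1, 2, 3, 4, 5, 6, 7, 8
  i=9: 0, 1, 2, 3, 4, 5, 6, 7, 8, 9
  i=10: 1, 2, 3, 4, 5, 6, 7, 8, 9, 10

giving w = (6, 7, 10, 3, 9, 8, 5, 4, 2, 1) via Δ²R.

|D(w)|=34, |Ess(w)|=7:

[(3, 5, 0), (3, 9, 2), (5, 8, 3), (6, 5, 1), (7, 4, 1), (8, 2, 0), (9, 1, 0)]


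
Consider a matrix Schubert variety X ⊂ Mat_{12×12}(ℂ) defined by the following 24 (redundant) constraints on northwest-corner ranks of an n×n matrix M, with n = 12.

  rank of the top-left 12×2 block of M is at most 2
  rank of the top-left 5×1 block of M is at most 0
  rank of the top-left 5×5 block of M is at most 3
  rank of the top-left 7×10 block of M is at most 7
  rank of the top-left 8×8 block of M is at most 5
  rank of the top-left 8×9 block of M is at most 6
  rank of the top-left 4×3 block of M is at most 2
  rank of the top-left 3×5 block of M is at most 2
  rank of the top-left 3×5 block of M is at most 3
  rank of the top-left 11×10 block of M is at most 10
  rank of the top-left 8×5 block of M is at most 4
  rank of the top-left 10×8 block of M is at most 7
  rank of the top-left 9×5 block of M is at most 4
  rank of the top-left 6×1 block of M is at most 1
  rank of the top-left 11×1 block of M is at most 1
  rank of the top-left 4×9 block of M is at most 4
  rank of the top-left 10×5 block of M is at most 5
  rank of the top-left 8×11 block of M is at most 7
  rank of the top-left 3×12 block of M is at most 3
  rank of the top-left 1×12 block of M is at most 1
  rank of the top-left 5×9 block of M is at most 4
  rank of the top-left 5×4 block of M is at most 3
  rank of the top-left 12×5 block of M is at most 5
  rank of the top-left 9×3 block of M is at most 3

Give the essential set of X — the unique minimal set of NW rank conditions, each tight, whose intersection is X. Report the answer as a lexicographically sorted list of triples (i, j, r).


Reconstructing r_w from the 24 given conditions:

  row 1: 0 | 1 | 1 | 1 | 1 | 1 | 1 | 1 | 1 | 1 | 1 | 1
  row 2: 0 | 1 | 2 | 2 | 2 | 2 | 2 | 2 | 2 | 2 | 2 | 2
  row 3: 0 | 1 | 2 | 2 | 2 | 3 | 3 | 3 | 3 | 3 | 3 | 3
  row 4: 0 | 1 | 2 | 3 | 3 | 4 | 4 | 4 | 4 | 4 | 4 | 4
  row 5: 0 | 1 | 2 | 3 | 3 | 4 | 4 | 4 | 4 | 5 | 5 | 5
  row 6: 1 | 2 | 3 | 4 | 4 | 5 | 5 | 5 | 5 | 6 | 6 | 6
  row 7: 1 | 2 | 3 | 4 | 4 | 5 | 5 | 5 | 6 | 7 | 7 | 7
  row 8: 1 | 2 | 3 | 4 | 4 | 5 | 5 | 5 | 6 | 7 | 7 | 8
  row 9: 1 | 2 | 3 | 4 | 4 | 5 | 6 | 6 | 7 | 8 | 8 | 9
  row 10: 1 | 2 | 3 | 4 | 5 | 6 | 7 | 7 | 8 | 9 | 9 | 10
  row 11: 1 | 2 | 3 | 4 | 5 | 6 | 7 | 8 | 9 | 10 | 10 | 11
  row 12: 1 | 2 | 3 | 4 | 5 | 6 | 7 | 8 | 9 | 10 | 11 | 12

giving w = (2, 3, 6, 4, 10, 1, 9, 12, 7, 5, 8, 11) via Δ²R.

D(w) has 19 cells with 7 SE-corners; essential set:

[(3, 5, 2), (5, 1, 0), (5, 5, 3), (5, 9, 4), (8, 8, 5), (8, 11, 7), (9, 5, 4)]


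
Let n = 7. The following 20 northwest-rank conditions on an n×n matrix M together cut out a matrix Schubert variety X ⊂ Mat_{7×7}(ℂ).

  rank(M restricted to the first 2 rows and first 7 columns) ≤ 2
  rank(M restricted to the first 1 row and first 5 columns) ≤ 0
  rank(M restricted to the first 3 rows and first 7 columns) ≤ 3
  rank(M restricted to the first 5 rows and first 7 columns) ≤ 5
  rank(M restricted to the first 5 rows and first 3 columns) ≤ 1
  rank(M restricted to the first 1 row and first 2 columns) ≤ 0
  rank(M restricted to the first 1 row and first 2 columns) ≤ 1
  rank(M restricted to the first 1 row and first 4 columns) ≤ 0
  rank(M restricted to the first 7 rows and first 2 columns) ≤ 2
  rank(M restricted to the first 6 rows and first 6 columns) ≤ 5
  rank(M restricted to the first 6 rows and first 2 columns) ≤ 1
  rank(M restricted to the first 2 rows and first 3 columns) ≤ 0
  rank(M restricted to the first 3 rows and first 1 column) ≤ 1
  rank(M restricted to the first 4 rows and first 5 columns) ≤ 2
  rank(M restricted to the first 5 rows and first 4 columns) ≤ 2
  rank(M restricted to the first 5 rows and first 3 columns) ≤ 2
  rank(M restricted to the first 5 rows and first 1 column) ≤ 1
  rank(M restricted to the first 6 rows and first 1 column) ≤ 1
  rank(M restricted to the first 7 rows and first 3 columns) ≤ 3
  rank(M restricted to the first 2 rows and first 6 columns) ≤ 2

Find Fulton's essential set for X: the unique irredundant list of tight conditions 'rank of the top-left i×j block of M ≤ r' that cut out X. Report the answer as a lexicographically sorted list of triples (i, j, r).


Propagating the 20 rank bounds to every northwest block:

  row 1: 0  0  0  0  0  1  1
  row 2: 0  0  0  1  1  2  2
  row 3: 1  1  1  2  2  3  3
  row 4: 1  1  1  2  2  3  4
  row 5: 1  1  1  2  3  4  5
  row 6: 1  1  2  3  4  5  6
  row 7: 1  2  3  4  5  6  7

reading off 1-entries of Δ²R: w = (6, 4, 1, 7, 5, 3, 2).

D(w) has 14 cells with 5 SE-corners; essential set:

[(1, 5, 0), (2, 3, 0), (4, 5, 2), (5, 3, 1), (6, 2, 1)]


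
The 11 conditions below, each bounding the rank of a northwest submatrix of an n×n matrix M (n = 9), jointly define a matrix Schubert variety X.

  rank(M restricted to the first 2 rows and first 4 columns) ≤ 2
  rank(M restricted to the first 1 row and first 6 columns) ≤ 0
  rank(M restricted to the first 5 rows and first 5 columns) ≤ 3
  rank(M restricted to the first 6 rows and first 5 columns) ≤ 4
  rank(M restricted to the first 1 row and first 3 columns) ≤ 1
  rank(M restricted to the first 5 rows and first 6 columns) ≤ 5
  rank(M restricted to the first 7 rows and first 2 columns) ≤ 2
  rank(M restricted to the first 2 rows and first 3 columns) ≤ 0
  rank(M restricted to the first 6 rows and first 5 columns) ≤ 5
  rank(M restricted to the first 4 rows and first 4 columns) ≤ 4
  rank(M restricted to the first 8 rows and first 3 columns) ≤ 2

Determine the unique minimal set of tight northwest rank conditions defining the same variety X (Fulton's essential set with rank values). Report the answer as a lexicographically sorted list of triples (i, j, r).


Rank table r_w(9×9) implied by the 11 constraints:

  0 | 0 | 0 | 0 | 0 | 0 | 1 | 1 | 1
  0 | 0 | 0 | 1 | 1 | 1 | 2 | 2 | 2
  1 | 1 | 1 | 2 | 2 | 2 | 3 | 3 | 3
  1 | 2 | 2 | 3 | 3 | 3 | 4 | 4 | 4
  1 | 2 | 2 | 3 | 3 | 4 | 5 | 5 | 5
  1 | 2 | 2 | 3 | 4 | 5 | 6 | 6 | 6
  1 | 2 | 2 | 3 | 4 | 5 | 6 | 7 | 7
  1 | 2 | 2 | 3 | 4 | 5 | 6 | 7 | 8
  1 | 2 | 3 | 4 | 5 | 6 | 7 | 8 | 9

so w = (7, 4, 1, 2, 6, 5, 8, 9, 3).

ℓ(w)=14; the 4 essential cells (i,j,r):

[(1, 6, 0), (2, 3, 0), (5, 5, 3), (8, 3, 2)]


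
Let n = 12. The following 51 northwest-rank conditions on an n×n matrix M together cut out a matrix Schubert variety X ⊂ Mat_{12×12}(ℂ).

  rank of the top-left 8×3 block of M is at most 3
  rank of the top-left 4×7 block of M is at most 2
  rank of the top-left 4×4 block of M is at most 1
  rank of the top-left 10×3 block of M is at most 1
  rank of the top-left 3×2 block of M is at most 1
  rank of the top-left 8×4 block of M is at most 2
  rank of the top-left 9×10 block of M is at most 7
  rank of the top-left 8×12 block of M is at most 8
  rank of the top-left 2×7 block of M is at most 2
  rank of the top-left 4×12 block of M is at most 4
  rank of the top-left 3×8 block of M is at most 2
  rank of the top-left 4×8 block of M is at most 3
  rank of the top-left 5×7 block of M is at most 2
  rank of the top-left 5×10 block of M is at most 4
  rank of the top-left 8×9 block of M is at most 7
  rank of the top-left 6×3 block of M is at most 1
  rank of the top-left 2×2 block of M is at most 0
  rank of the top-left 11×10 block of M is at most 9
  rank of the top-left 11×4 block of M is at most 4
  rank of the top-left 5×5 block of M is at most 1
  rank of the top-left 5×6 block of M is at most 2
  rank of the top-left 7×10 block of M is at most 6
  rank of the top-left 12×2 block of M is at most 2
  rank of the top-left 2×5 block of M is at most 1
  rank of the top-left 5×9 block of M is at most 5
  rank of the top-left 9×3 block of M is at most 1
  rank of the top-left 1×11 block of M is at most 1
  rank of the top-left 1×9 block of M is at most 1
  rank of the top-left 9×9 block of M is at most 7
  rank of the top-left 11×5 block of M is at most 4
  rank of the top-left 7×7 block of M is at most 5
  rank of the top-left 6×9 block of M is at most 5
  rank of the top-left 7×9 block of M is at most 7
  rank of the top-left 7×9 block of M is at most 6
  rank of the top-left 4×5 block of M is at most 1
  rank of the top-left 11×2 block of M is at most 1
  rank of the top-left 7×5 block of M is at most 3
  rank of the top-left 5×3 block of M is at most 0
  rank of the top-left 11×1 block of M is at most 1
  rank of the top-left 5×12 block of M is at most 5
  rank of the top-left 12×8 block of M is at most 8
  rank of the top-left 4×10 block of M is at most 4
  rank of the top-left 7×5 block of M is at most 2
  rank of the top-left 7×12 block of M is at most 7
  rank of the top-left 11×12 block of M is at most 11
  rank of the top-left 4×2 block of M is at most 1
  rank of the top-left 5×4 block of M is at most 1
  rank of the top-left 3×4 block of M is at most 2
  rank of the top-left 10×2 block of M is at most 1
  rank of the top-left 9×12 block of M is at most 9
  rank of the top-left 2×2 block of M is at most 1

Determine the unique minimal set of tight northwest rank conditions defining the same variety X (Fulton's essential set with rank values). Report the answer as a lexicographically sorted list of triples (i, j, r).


The tightest implied rank at each (i,j), from the 51 conditions:

  i=1: 0 0 0 1 1 1 1 1 1 1 1 1
  i=2: 0 0 0 1 1 2 2 2 2 2 2 2
  i=3: 0 0 0 1 1 2 2 2 3 3 3 3
  i=4: 0 0 0 1 1 2 2 3 4 4 4 4
  i=5: 0 0 0 1 1 2 2 3 4 4 5 5
  i=6: 1 1 1 2 2 3 3 4 5 5 6 6
  i=7: 1 1 1 2 2 3 4 5 6 6 7 7
  i=8: 1 1 1 2 3 4 5 6 7 7 8 8
  i=9: 1 1 1 2 3 4 5 6 7 7 8 9
  i=10: 1 1 1 2 3 4 5 6 7 8 9 10
  i=11: 1 1 2 3 4 5 6 7 8 9 10 11
  i=12: 1 2 3 4 5 6 7 8 9 10 11 12

so w = (4, 6, 9, 8, 11, 1, 7, 5, 12, 10, 3, 2).

|D(w)|=35, |Ess(w)|=9:

[(3, 8, 2), (5, 3, 0), (5, 5, 1), (5, 7, 2), (5, 10, 4), (7, 5, 2), (9, 10, 7), (10, 3, 1), (11, 2, 1)]


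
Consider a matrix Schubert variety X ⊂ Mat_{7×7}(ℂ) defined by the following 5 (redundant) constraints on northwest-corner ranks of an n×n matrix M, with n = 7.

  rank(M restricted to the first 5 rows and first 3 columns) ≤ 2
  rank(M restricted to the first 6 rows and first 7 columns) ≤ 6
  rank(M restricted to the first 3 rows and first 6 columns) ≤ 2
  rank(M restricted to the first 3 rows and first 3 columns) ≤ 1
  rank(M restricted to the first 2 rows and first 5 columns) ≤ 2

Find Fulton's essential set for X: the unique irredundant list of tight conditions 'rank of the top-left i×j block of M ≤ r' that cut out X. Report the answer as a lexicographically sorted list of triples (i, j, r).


Reconstructing r_w from the 5 given conditions:

  1, 1, 1, 1, 1, 1, 1
  1, 1, 1, 2, 2, 2, 2
  1, 1, 1, 2, 2, 2, 3
  1, 2, 2, 3, 3, 3, 4
  1, 2, 2, 3, 4, 4, 5
  1, 2, 3, 4, 5, 5, 6
  1, 2, 3, 4, 5, 6, 7

giving w = (1, 4, 7, 2, 5, 3, 6) via Δ²R.

ℓ(w)=7; the 3 essential cells (i,j,r):

[(3, 3, 1), (3, 6, 2), (5, 3, 2)]


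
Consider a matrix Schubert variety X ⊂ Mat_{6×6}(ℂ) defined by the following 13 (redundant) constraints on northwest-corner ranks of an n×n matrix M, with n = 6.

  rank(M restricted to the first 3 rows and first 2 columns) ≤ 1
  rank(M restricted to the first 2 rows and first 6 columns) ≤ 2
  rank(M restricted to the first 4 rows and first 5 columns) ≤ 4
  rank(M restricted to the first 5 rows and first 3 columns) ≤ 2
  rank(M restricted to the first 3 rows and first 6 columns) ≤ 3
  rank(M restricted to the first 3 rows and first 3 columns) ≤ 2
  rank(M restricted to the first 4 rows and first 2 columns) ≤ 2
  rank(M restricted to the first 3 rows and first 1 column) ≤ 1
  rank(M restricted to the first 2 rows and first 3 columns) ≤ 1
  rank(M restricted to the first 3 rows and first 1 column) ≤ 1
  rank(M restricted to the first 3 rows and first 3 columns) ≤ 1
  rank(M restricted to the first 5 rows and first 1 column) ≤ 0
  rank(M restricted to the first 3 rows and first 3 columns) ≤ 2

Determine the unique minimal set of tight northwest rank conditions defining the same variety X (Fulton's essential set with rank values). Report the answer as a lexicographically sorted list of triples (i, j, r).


Reconstructing r_w from the 13 given conditions:

  i=1: 0, 1, 1, 1, 1, 1
  i=2: 0, 1, 1, 2, 2, 2
  i=3: 0, 1, 1, 2, 3, 3
  i=4: 0, 1, 2, 3, 4, 4
  i=5: 0, 1, 2, 3, 4, 5
  i=6: 1, 2, 3, 4, 5, 6

second differences of R give the permutation w = (2, 4, 5, 3, 6, 1).

2 SE-corners of the 7-cell Rothe diagram give Ess(w):

[(3, 3, 1), (5, 1, 0)]


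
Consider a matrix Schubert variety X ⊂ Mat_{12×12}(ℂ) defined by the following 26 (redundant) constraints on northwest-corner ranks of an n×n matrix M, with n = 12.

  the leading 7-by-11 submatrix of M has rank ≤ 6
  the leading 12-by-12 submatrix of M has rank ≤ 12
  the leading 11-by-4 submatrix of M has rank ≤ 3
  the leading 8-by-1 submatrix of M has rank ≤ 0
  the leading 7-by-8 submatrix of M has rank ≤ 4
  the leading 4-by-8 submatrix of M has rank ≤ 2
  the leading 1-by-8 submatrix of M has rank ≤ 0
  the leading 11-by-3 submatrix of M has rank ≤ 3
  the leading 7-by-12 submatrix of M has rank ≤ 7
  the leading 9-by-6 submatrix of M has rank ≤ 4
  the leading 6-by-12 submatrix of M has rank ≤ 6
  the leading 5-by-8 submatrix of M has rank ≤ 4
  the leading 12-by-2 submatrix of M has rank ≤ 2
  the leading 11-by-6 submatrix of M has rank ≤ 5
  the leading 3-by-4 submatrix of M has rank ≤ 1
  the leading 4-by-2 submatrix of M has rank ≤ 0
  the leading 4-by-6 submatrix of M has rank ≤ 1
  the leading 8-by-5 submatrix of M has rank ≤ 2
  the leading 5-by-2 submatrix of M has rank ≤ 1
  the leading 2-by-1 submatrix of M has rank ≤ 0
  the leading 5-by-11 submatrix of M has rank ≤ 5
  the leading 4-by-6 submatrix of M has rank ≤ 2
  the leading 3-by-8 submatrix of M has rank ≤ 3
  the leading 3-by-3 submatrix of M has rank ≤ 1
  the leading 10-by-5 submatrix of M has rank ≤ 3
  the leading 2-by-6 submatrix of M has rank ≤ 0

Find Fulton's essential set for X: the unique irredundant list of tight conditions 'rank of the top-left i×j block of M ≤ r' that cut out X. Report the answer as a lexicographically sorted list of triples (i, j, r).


Rank table r_w(12×12) implied by the 26 constraints:

  row 1: 0 0 0 0 0 0 0 0 1 1 1 1
  row 2: 0 0 0 0 0 0 1 1 2 2 2 2
  row 3: 0 0 1 1 1 1 2 2 3 3 3 3
  row 4: 0 0 1 1 1 1 2 2 3 4 4 4
  row 5: 0 1 2 2 2 2 3 3 4 5 5 5
  row 6: 0 1 2 2 2 3 4 4 5 6 6 6
  row 7: 0 1 2 2 2 3 4 4 5 6 6 7
  row 8: 0 1 2 2 2 3 4 5 6 7 7 8
  row 9: 1 2 3 3 3 4 5 6 7 8 8 9
  row 10: 1 2 3 3 3 4 5 6 7 8 9 10
  row 11: 1 2 3 3 4 5 6 7 8 9 10 11
  row 12: 1 2 3 4 5 6 7 8 9 10 11 12

the unique w with this rank table is (9, 7, 3, 10, 2, 6, 12, 8, 1, 11, 5, 4).

Rothe diagram D(w) (37 cells), 11 SE-corners (essential conditions):

[(1, 8, 0), (2, 6, 0), (4, 2, 0), (4, 6, 1), (4, 8, 2), (7, 8, 4), (7, 11, 6), (8, 1, 0), (8, 5, 2), (10, 5, 3), (11, 4, 3)]


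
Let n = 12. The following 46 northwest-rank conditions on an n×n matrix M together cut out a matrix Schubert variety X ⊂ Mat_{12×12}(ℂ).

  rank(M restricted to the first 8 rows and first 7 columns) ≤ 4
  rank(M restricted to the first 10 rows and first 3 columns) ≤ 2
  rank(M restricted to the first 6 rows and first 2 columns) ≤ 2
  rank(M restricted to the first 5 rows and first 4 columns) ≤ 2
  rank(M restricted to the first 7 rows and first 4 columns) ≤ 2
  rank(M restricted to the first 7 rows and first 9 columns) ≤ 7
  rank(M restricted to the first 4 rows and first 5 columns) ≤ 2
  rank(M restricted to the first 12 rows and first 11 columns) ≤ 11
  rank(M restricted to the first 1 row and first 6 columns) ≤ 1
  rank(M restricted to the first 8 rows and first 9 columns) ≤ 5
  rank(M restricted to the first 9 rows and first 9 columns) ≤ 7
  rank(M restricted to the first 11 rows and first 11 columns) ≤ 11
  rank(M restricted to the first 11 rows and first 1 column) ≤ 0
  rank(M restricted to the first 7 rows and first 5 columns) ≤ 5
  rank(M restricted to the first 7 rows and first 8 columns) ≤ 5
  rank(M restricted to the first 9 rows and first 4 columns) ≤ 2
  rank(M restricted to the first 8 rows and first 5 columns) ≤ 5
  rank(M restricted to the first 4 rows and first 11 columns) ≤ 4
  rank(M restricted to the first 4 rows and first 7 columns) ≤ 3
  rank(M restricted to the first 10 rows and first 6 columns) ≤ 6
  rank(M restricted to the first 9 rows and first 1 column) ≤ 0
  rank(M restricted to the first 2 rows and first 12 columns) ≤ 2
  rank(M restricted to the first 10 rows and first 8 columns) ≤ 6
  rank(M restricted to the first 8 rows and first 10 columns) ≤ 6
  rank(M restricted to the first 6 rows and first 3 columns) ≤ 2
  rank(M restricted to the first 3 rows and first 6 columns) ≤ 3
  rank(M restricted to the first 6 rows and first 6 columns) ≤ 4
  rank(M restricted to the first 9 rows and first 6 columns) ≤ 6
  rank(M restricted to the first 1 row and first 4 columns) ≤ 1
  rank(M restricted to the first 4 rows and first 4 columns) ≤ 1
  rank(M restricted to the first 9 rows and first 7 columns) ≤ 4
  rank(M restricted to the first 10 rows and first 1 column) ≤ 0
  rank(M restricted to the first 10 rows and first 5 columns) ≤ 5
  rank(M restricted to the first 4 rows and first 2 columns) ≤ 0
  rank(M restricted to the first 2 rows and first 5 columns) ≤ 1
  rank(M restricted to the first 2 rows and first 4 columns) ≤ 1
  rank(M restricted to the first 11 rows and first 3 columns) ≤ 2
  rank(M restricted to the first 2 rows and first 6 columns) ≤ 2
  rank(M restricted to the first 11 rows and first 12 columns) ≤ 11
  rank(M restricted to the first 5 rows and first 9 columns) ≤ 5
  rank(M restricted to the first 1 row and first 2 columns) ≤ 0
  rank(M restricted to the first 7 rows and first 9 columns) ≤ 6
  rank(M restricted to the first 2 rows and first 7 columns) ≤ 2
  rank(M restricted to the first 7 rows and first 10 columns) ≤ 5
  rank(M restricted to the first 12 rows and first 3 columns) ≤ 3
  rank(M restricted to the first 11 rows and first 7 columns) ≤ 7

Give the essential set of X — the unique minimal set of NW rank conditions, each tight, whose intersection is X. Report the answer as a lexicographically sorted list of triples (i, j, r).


Reconstructing r_w from the 46 given conditions:

  i=1: 0  0  1  1  1  1  1  1  1  1  1  1
  i=2: 0  0  1  1  1  2  2  2  2  2  2  2
  i=3: 0  0  1  1  2  3  3  3  3  3  3  3
  i=4: 0  0  1  1  2  3  3  4  4  4  4  4
  i=5: 0  1  2  2  3  4  4  5  5  5  5  5
  i=6: 0  1  2  2  3  4  4  5  5  5  6  6
  i=7: 0  1  2  2  3  4  4  5  5  5  6  7
  i=8: 0  1  2  2  3  4  4  5  5  6  7  8
  i=9: 0  1  2  2  3  4  4  5  6  7  8  9
  i=10: 0  1  2  3  4  5  5  6  7  8  9  10
  i=11: 0  1  2  3  4  5  6  7  8  9  10  11
  i=12: 1  2  3  4  5  6  7  8  9  10  11  12

hence w(1..12) = (3, 6, 5, 8, 2, 11, 12, 10, 9, 4, 7, 1).

Fulton essential set (9 of the 33 Rothe cells):

[(2, 5, 1), (4, 2, 0), (4, 4, 1), (4, 7, 3), (7, 10, 5), (8, 9, 5), (9, 4, 2), (9, 7, 4), (11, 1, 0)]


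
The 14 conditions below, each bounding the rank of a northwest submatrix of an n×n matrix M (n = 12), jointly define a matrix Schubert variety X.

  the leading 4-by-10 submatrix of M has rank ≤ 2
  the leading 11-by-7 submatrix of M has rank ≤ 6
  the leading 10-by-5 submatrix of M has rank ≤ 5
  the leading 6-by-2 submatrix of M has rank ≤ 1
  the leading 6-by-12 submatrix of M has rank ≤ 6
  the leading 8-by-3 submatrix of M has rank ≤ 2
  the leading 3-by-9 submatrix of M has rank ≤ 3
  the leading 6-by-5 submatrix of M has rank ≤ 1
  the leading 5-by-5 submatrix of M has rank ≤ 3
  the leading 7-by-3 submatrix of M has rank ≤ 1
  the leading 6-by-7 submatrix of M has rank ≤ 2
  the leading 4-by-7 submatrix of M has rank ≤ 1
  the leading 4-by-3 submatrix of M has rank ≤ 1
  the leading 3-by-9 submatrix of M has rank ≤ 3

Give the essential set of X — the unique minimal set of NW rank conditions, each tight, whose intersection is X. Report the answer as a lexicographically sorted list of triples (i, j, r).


Propagating the 14 rank bounds to every northwest block:

  1 | 1 | 1 | 1 | 1 | 1 | 1 | 1 | 1 | 1 | 1 | 1
  1 | 1 | 1 | 1 | 1 | 1 | 1 | 2 | 2 | 2 | 2 | 2
  1 | 1 | 1 | 1 | 1 | 1 | 1 | 2 | 2 | 2 | 3 | 3
  1 | 1 | 1 | 1 | 1 | 1 | 1 | 2 | 2 | 2 | 3 | 4
  1 | 1 | 1 | 1 | 1 | 2 | 2 | 3 | 3 | 3 | 4 | 5
  1 | 1 | 1 | 1 | 1 | 2 | 2 | 3 | 4 | 4 | 5 | 6
  1 | 1 | 1 | 2 | 2 | 3 | 3 | 4 | 5 | 5 | 6 | 7
  1 | 2 | 2 | 3 | 3 | 4 | 4 | 5 | 6 | 6 | 7 | 8
  1 | 2 | 3 | 4 | 4 | 5 | 5 | 6 | 7 | 7 | 8 | 9
  1 | 2 | 3 | 4 | 5 | 6 | 6 | 7 | 8 | 8 | 9 | 10
  1 | 2 | 3 | 4 | 5 | 6 | 6 | 7 | 8 | 9 | 10 | 11
  1 | 2 | 3 | 4 | 5 | 6 | 7 | 8 | 9 | 10 | 11 | 12

the unique w with this rank table is (1, 8, 11, 12, 6, 9, 4, 2, 3, 5, 10, 7).

Fulton essential set (6 of the 34 Rothe cells):

[(4, 7, 1), (4, 10, 2), (6, 5, 1), (6, 7, 2), (7, 3, 1), (11, 7, 6)]


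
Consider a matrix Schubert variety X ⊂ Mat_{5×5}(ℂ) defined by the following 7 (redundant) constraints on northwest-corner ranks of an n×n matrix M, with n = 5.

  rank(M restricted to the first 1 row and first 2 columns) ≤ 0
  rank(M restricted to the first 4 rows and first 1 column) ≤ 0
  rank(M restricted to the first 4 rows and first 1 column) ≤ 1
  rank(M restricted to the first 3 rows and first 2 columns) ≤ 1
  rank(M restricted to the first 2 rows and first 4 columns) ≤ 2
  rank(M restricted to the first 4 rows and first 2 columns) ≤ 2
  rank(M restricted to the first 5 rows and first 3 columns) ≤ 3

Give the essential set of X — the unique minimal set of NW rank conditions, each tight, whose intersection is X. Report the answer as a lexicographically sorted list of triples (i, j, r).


Computing R[i][j] = min implied NW-rank bound (n=5, 7 conditions):

  R[1]: 0, 0, 1, 1, 1
  R[2]: 0, 1, 2, 2, 2
  R[3]: 0, 1, 2, 3, 3
  R[4]: 0, 1, 2, 3, 4
  R[5]: 1, 2, 3, 4, 5

giving w = (3, 2, 4, 5, 1) via Δ²R.

2 SE-corners of the 5-cell Rothe diagram give Ess(w):

[(1, 2, 0), (4, 1, 0)]
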